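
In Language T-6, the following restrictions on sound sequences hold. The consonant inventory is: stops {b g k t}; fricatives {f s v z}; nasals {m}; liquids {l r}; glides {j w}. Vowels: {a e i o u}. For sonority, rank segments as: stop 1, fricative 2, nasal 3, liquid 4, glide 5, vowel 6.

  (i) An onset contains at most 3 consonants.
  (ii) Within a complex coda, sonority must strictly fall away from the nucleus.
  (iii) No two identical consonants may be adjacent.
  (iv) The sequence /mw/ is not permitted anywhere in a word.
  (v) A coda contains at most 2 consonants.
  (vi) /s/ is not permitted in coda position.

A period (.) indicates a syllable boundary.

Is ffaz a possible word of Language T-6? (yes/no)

ffaz — violates constraint (iii): adjacent identical consonants /ff/ → illicit

no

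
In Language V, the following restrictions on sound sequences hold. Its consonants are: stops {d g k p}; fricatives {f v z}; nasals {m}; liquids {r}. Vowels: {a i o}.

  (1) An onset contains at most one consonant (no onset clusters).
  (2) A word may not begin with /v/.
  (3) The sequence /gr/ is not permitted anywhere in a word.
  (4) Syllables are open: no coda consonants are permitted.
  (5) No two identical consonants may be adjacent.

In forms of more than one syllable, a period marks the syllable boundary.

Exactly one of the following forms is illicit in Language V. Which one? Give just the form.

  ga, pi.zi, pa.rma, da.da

ga — σ1 onset /g/, coda /∅/ ok → licit
pi.zi — σ1 onset /p/, coda /∅/ ok; σ2 onset /z/, coda /∅/ ok → licit
pa.rma — violates constraint 1: syllable 2 onset /rm/ has 2 consonants (> 1) → illicit
da.da — σ1 onset /d/, coda /∅/ ok; σ2 onset /d/, coda /∅/ ok → licit

pa.rma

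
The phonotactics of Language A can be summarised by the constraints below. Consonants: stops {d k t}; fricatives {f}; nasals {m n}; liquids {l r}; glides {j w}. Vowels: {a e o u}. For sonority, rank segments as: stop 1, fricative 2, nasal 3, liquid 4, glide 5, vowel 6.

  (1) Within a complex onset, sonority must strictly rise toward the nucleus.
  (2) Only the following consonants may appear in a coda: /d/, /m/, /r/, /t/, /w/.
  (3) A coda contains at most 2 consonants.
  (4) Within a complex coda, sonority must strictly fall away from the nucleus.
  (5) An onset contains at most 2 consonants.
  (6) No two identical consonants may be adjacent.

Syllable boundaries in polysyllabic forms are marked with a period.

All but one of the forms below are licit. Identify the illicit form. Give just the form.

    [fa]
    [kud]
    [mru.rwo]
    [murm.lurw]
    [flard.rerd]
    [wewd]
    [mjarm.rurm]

[fa] — σ1 onset /f/, coda /∅/ ok → licit
[kud] — σ1 onset /k/, coda /d/ ok → licit
[mru.rwo] — σ1 onset /mr/ (3→4 rises), coda /∅/ ok; σ2 onset /rw/ (4→5 rises), coda /∅/ ok → licit
[murm.lurw] — violates constraint 4: syllable 2 coda /rw/: /r/ (liquid, 4) → /w/ (glide, 5) does not fall → illicit
[flard.rerd] — σ1 onset /fl/ (2→4 rises), coda /rd/ (4→1 falls) ok; σ2 onset /r/, coda /rd/ (4→1 falls) ok → licit
[wewd] — σ1 onset /w/, coda /wd/ (5→1 falls) ok → licit
[mjarm.rurm] — σ1 onset /mj/ (3→5 rises), coda /rm/ (4→3 falls) ok; σ2 onset /r/, coda /rm/ (4→3 falls) ok → licit

[murm.lurw]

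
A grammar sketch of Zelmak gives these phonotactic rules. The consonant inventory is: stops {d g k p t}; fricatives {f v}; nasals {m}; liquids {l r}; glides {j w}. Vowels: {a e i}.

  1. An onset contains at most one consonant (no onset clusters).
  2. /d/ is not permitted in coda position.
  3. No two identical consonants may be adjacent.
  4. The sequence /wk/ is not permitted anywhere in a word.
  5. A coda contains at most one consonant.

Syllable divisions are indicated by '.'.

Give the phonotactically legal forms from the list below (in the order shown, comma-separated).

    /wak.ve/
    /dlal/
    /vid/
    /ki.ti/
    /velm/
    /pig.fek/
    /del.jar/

/wak.ve/, /ki.ti/, /pig.fek/, /del.jar/

/wak.ve/ — σ1 onset /w/, coda /k/ ok; σ2 onset /v/, coda /∅/ ok → phonotactically legal
/dlal/ — violates constraint 1: syllable 1 onset /dl/ has 2 consonants (> 1) → phonotactically illegal
/vid/ — violates constraint 2: syllable 1 coda contains /d/ → phonotactically illegal
/ki.ti/ — σ1 onset /k/, coda /∅/ ok; σ2 onset /t/, coda /∅/ ok → phonotactically legal
/velm/ — violates constraint 5: syllable 1 coda /lm/ has 2 consonants (> 1) → phonotactically illegal
/pig.fek/ — σ1 onset /p/, coda /g/ ok; σ2 onset /f/, coda /k/ ok → phonotactically legal
/del.jar/ — σ1 onset /d/, coda /l/ ok; σ2 onset /j/, coda /r/ ok → phonotactically legal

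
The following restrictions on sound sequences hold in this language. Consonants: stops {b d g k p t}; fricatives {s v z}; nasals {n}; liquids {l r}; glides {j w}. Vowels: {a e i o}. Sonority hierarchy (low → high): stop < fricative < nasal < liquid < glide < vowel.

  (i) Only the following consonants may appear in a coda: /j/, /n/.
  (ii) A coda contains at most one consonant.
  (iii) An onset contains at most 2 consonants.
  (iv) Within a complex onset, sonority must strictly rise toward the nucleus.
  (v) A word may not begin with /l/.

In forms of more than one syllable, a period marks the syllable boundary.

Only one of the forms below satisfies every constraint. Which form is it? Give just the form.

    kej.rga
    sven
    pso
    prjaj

kej.rga — violates constraint (iv): syllable 2 onset /rg/: /r/ (liquid, 4) → /g/ (stop, 1) does not rise → phonotactically illegal
sven — violates constraint (iv): syllable 1 onset /sv/: /s/ (fricative, 2) → /v/ (fricative, 2) does not rise → phonotactically illegal
pso — σ1 onset /ps/ (1→2 rises), coda /∅/ ok → phonotactically legal
prjaj — violates constraint (iii): syllable 1 onset /prj/ has 3 consonants (> 2) → phonotactically illegal

pso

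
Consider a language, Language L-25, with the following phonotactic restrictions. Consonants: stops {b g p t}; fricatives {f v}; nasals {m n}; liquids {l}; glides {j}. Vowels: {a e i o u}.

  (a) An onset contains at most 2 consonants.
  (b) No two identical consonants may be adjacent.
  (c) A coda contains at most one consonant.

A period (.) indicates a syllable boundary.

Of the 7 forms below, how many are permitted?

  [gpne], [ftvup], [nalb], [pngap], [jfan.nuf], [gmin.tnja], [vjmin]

[gpne] — violates constraint (a): syllable 1 onset /gpn/ has 3 consonants (> 2) → not permitted
[ftvup] — violates constraint (a): syllable 1 onset /ftv/ has 3 consonants (> 2) → not permitted
[nalb] — violates constraint (c): syllable 1 coda /lb/ has 2 consonants (> 1) → not permitted
[pngap] — violates constraint (a): syllable 1 onset /png/ has 3 consonants (> 2) → not permitted
[jfan.nuf] — violates constraint (b): adjacent identical consonants /nn/ → not permitted
[gmin.tnja] — violates constraint (a): syllable 2 onset /tnj/ has 3 consonants (> 2) → not permitted
[vjmin] — violates constraint (a): syllable 1 onset /vjm/ has 3 consonants (> 2) → not permitted
No form is permitted → 0.

0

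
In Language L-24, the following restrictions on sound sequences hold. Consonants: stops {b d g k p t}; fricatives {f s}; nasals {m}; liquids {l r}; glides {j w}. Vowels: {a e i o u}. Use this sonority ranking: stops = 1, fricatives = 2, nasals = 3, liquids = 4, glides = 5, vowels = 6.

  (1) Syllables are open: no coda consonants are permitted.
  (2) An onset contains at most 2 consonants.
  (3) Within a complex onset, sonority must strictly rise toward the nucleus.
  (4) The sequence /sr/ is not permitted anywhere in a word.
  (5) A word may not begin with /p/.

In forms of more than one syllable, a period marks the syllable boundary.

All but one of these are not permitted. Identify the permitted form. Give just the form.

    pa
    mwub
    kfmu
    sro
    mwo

mwo

pa — violates constraint 5: word begins with /p/ → not permitted
mwub — violates constraint 1: syllable 1 coda /b/ has 1 consonant (> 0) → not permitted
kfmu — violates constraint 2: syllable 1 onset /kfm/ has 3 consonants (> 2) → not permitted
sro — violates constraint 4: contains banned sequence /sr/ → not permitted
mwo — σ1 onset /mw/ (3→5 rises), coda /∅/ ok → permitted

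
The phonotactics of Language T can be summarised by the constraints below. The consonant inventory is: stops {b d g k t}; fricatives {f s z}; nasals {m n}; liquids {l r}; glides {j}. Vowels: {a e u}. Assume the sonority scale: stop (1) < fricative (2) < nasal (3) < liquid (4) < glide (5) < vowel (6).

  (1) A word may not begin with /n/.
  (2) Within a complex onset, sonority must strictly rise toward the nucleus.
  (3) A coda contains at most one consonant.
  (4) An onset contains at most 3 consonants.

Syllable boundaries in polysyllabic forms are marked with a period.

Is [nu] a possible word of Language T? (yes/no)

[nu] — violates constraint 1: word begins with /n/ → not permitted

no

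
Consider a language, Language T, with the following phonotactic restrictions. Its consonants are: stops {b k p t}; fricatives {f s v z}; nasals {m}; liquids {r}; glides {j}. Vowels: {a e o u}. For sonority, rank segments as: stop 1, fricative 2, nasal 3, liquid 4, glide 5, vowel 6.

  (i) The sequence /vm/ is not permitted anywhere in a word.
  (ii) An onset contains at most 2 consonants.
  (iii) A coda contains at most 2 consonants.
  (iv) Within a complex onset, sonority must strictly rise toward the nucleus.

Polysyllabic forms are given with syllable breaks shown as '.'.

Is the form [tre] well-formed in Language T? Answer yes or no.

[tre] — σ1 onset /tr/ (1→4 rises), coda /∅/ ok → well-formed

yes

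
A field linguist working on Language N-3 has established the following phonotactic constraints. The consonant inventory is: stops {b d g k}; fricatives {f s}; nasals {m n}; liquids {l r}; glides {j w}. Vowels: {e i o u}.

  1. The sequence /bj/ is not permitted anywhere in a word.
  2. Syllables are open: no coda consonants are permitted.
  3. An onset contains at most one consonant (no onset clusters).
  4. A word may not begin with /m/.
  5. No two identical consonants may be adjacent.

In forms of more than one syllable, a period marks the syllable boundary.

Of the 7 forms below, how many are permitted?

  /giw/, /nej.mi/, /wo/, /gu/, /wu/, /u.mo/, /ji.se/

/giw/ — violates constraint 2: syllable 1 coda /w/ has 1 consonant (> 0) → not permitted
/nej.mi/ — violates constraint 2: syllable 1 coda /j/ has 1 consonant (> 0) → not permitted
/wo/ — σ1 onset /w/, coda /∅/ ok → permitted
/gu/ — σ1 onset /g/, coda /∅/ ok → permitted
/wu/ — σ1 onset /w/, coda /∅/ ok → permitted
/u.mo/ — σ1 onset /∅/, coda /∅/ ok; σ2 onset /m/, coda /∅/ ok → permitted
/ji.se/ — σ1 onset /j/, coda /∅/ ok; σ2 onset /s/, coda /∅/ ok → permitted
Permitted: /wo/, /gu/, /wu/, /u.mo/, /ji.se/ → 5.

5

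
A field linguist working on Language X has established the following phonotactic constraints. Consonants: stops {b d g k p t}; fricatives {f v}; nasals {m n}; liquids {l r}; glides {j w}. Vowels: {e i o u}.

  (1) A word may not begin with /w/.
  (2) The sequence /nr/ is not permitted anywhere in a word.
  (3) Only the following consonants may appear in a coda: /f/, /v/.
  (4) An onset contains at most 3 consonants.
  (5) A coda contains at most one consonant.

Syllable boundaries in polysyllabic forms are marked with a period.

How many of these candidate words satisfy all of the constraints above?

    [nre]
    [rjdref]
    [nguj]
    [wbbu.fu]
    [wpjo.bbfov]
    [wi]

0

[nre] — violates constraint 2: contains banned sequence /nr/ → phonotactically illegal
[rjdref] — violates constraint 4: syllable 1 onset /rjdr/ has 4 consonants (> 3) → phonotactically illegal
[nguj] — violates constraint 3: syllable 1 coda contains /j/, which is not a licensed coda consonant → phonotactically illegal
[wbbu.fu] — violates constraint 1: word begins with /w/ → phonotactically illegal
[wpjo.bbfov] — violates constraint 1: word begins with /w/ → phonotactically illegal
[wi] — violates constraint 1: word begins with /w/ → phonotactically illegal
No form is phonotactically legal → 0.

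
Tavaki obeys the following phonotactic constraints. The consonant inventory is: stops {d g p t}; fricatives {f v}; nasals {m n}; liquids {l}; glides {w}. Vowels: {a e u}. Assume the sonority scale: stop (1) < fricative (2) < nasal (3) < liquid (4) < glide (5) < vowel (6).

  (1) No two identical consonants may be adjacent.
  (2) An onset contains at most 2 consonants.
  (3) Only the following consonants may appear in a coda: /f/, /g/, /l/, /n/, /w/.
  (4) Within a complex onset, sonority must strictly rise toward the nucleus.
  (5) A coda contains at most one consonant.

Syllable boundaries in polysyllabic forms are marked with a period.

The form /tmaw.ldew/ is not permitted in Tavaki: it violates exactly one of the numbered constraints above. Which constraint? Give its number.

4

/tmaw.ldew/: syllable 2 onset /ld/: /l/ (liquid, 4) → /d/ (stop, 1) does not rise.
This is a violation of constraint 4: "Within a complex onset, sonority must strictly rise toward the nucleus."
The remaining constraints (1, 2, 3, 5) are satisfied.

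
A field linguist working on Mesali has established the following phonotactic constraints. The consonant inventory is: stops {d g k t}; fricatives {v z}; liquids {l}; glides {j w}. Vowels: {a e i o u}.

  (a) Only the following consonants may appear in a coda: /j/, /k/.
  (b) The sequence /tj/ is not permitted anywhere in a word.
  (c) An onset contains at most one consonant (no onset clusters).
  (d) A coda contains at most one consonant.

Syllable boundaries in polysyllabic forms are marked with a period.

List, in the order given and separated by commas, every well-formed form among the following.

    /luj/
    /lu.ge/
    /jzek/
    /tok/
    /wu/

/luj/, /lu.ge/, /tok/, /wu/

/luj/ — σ1 onset /l/, coda /j/ ok → well-formed
/lu.ge/ — σ1 onset /l/, coda /∅/ ok; σ2 onset /g/, coda /∅/ ok → well-formed
/jzek/ — violates constraint (c): syllable 1 onset /jz/ has 2 consonants (> 1) → ill-formed
/tok/ — σ1 onset /t/, coda /k/ ok → well-formed
/wu/ — σ1 onset /w/, coda /∅/ ok → well-formed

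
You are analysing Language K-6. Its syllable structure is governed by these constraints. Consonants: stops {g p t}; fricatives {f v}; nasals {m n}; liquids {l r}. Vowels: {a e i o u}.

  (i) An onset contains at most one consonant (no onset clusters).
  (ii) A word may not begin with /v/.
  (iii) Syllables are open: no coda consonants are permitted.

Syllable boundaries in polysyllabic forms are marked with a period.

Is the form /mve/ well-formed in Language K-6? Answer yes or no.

no

/mve/ — violates constraint (i): syllable 1 onset /mv/ has 2 consonants (> 1) → ill-formed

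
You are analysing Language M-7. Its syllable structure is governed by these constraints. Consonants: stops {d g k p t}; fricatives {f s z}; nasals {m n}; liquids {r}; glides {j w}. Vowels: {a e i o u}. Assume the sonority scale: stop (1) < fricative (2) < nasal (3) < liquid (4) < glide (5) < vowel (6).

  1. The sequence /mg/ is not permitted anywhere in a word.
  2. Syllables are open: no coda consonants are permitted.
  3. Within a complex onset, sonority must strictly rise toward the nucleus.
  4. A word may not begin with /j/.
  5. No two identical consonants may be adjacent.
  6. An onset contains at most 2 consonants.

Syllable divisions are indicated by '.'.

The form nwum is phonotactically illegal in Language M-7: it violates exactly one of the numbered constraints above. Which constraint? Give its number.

2

nwum: syllable 1 coda /m/ has 1 consonant (> 0).
This is a violation of constraint 2: "Syllables are open: no coda consonants are permitted."
The remaining constraints (1, 3, 4, 5, 6) are satisfied.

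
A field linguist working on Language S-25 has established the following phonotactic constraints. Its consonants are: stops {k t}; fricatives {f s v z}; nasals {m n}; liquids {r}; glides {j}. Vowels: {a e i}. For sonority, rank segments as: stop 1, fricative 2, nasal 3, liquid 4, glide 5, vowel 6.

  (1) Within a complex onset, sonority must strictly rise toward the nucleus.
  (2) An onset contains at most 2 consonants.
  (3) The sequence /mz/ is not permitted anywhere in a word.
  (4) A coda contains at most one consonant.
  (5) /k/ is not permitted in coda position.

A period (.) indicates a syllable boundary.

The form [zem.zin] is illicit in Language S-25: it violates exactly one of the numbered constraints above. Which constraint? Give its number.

[zem.zin]: contains banned sequence /mz/.
This is a violation of constraint 3: "The sequence /mz/ is not permitted anywhere in a word."
The remaining constraints (1, 2, 4, 5) are satisfied.

3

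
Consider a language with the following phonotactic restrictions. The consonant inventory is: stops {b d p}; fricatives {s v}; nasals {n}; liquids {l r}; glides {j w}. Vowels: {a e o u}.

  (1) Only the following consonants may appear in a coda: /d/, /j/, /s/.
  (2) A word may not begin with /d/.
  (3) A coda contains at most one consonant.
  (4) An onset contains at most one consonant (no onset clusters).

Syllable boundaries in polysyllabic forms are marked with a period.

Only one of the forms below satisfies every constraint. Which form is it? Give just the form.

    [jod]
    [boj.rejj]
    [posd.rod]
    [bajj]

[jod]

[jod] — σ1 onset /j/, coda /d/ ok → permitted
[boj.rejj] — violates constraint 3: syllable 2 coda /jj/ has 2 consonants (> 1) → not permitted
[posd.rod] — violates constraint 3: syllable 1 coda /sd/ has 2 consonants (> 1) → not permitted
[bajj] — violates constraint 3: syllable 1 coda /jj/ has 2 consonants (> 1) → not permitted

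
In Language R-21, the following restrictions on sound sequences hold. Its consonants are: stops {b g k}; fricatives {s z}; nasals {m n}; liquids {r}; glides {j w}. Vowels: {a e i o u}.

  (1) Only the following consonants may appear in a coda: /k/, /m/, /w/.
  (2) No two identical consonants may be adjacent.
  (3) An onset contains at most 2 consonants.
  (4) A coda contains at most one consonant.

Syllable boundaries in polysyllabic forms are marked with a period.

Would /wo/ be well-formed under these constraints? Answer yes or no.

/wo/ — σ1 onset /w/, coda /∅/ ok → well-formed

yes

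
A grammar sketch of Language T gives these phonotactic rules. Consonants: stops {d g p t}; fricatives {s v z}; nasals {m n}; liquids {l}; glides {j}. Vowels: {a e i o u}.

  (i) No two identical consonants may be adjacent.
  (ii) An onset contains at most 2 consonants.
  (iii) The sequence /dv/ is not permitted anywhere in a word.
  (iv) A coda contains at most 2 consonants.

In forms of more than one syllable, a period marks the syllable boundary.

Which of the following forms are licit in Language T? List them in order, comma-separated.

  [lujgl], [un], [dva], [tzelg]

[un], [tzelg]

[lujgl] — violates constraint (iv): syllable 1 coda /jgl/ has 3 consonants (> 2) → illicit
[un] — σ1 onset /∅/, coda /n/ ok → licit
[dva] — violates constraint (iii): contains banned sequence /dv/ → illicit
[tzelg] — σ1 onset /tz/ (2C), coda /lg/ (2C) ok → licit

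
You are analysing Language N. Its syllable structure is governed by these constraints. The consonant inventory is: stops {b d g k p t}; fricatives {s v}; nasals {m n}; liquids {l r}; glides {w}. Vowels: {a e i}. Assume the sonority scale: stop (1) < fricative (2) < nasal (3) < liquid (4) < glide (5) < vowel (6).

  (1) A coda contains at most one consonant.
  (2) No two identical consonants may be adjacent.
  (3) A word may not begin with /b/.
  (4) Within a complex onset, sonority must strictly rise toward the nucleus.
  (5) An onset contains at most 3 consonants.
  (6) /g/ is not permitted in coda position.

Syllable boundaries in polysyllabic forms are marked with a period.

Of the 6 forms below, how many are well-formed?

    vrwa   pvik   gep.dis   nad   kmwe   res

vrwa — σ1 onset /vrw/ (2→4→5 rises), coda /∅/ ok → well-formed
pvik — σ1 onset /pv/ (1→2 rises), coda /k/ ok → well-formed
gep.dis — σ1 onset /g/, coda /p/ ok; σ2 onset /d/, coda /s/ ok → well-formed
nad — σ1 onset /n/, coda /d/ ok → well-formed
kmwe — σ1 onset /kmw/ (1→3→5 rises), coda /∅/ ok → well-formed
res — σ1 onset /r/, coda /s/ ok → well-formed
Well-formed: vrwa, pvik, gep.dis, nad, kmwe, res → 6.

6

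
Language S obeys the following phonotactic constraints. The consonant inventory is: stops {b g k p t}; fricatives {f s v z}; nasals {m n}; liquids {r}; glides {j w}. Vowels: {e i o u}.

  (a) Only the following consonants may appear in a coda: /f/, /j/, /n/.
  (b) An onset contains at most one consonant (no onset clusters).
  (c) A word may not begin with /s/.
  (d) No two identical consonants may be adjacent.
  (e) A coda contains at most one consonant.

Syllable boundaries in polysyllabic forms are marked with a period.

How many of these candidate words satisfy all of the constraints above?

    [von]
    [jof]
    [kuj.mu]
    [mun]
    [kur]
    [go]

5

[von] — σ1 onset /v/, coda /n/ ok → well-formed
[jof] — σ1 onset /j/, coda /f/ ok → well-formed
[kuj.mu] — σ1 onset /k/, coda /j/ ok; σ2 onset /m/, coda /∅/ ok → well-formed
[mun] — σ1 onset /m/, coda /n/ ok → well-formed
[kur] — violates constraint (a): syllable 1 coda contains /r/, which is not a licensed coda consonant → ill-formed
[go] — σ1 onset /g/, coda /∅/ ok → well-formed
Well-formed: [von], [jof], [kuj.mu], [mun], [go] → 5.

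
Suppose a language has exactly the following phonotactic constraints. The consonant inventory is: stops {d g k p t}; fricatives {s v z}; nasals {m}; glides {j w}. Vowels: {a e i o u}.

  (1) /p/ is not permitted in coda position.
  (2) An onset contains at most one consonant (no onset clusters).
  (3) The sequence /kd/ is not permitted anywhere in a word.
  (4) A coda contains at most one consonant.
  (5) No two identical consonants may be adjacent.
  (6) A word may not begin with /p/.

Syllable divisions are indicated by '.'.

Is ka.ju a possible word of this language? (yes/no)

yes

ka.ju — σ1 onset /k/, coda /∅/ ok; σ2 onset /j/, coda /∅/ ok → phonotactically legal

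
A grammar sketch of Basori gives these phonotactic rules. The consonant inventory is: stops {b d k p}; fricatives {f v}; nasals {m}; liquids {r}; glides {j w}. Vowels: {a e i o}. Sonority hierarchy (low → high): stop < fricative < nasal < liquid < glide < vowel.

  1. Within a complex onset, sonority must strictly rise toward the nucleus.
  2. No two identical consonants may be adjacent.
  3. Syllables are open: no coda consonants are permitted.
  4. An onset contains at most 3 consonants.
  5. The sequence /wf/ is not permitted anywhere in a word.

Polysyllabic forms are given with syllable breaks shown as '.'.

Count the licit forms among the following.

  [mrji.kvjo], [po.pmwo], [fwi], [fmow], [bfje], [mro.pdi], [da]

[mrji.kvjo] — σ1 onset /mrj/ (3→4→5 rises), coda /∅/ ok; σ2 onset /kvj/ (1→2→5 rises), coda /∅/ ok → licit
[po.pmwo] — σ1 onset /p/, coda /∅/ ok; σ2 onset /pmw/ (1→3→5 rises), coda /∅/ ok → licit
[fwi] — σ1 onset /fw/ (2→5 rises), coda /∅/ ok → licit
[fmow] — violates constraint 3: syllable 1 coda /w/ has 1 consonant (> 0) → illicit
[bfje] — σ1 onset /bfj/ (1→2→5 rises), coda /∅/ ok → licit
[mro.pdi] — violates constraint 1: syllable 2 onset /pd/: /p/ (stop, 1) → /d/ (stop, 1) does not rise → illicit
[da] — σ1 onset /d/, coda /∅/ ok → licit
Licit: [mrji.kvjo], [po.pmwo], [fwi], [bfje], [da] → 5.

5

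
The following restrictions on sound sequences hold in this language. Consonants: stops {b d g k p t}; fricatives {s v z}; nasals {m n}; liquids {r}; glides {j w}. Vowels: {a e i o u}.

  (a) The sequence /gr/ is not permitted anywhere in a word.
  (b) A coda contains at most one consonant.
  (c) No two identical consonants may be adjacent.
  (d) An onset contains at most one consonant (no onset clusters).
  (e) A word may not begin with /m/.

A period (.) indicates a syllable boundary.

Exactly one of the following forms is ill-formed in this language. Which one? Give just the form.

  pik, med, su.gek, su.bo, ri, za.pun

pik — σ1 onset /p/, coda /k/ ok → well-formed
med — violates constraint (e): word begins with /m/ → ill-formed
su.gek — σ1 onset /s/, coda /∅/ ok; σ2 onset /g/, coda /k/ ok → well-formed
su.bo — σ1 onset /s/, coda /∅/ ok; σ2 onset /b/, coda /∅/ ok → well-formed
ri — σ1 onset /r/, coda /∅/ ok → well-formed
za.pun — σ1 onset /z/, coda /∅/ ok; σ2 onset /p/, coda /n/ ok → well-formed

med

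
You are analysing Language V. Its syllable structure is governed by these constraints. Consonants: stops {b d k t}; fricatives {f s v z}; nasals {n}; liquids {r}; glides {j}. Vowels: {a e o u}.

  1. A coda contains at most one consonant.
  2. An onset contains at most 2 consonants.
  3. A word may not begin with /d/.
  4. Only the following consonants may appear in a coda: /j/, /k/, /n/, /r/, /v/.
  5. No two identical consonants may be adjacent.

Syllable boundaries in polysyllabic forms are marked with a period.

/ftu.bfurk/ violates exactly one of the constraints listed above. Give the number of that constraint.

1

/ftu.bfurk/: syllable 2 coda /rk/ has 2 consonants (> 1).
This is a violation of constraint 1: "A coda contains at most one consonant."
The remaining constraints (2, 3, 4, 5) are satisfied.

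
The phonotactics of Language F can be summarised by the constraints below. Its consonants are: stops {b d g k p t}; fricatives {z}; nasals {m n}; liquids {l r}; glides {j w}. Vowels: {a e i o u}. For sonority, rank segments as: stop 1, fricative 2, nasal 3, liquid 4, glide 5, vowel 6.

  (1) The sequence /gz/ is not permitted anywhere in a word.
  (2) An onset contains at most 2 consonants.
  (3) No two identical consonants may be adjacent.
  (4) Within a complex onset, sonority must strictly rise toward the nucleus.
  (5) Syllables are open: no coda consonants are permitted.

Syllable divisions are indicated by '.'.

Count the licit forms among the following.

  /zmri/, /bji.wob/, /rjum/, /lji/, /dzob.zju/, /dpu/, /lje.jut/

1

/zmri/ — violates constraint 2: syllable 1 onset /zmr/ has 3 consonants (> 2) → illicit
/bji.wob/ — violates constraint 5: syllable 2 coda /b/ has 1 consonant (> 0) → illicit
/rjum/ — violates constraint 5: syllable 1 coda /m/ has 1 consonant (> 0) → illicit
/lji/ — σ1 onset /lj/ (4→5 rises), coda /∅/ ok → licit
/dzob.zju/ — violates constraint 5: syllable 1 coda /b/ has 1 consonant (> 0) → illicit
/dpu/ — violates constraint 4: syllable 1 onset /dp/: /d/ (stop, 1) → /p/ (stop, 1) does not rise → illicit
/lje.jut/ — violates constraint 5: syllable 2 coda /t/ has 1 consonant (> 0) → illicit
Licit: /lji/ → 1.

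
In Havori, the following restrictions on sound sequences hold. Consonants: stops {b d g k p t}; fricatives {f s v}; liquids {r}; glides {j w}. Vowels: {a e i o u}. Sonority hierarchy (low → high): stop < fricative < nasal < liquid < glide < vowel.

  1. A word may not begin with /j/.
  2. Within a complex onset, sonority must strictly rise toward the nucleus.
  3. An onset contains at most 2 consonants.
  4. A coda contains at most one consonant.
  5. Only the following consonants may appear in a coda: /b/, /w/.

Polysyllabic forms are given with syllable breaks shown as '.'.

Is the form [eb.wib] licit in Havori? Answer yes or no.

yes

[eb.wib] — σ1 onset /∅/, coda /b/ ok; σ2 onset /w/, coda /b/ ok → licit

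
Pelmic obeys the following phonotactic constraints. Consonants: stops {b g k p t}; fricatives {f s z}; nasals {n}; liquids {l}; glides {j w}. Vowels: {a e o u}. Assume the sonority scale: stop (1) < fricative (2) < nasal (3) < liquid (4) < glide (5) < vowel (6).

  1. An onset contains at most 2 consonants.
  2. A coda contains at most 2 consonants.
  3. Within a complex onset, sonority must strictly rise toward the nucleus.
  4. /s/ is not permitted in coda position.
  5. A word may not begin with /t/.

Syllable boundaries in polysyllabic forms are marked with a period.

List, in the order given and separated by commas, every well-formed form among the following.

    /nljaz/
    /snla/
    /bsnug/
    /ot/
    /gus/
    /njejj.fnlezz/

/nljaz/ — violates constraint 1: syllable 1 onset /nlj/ has 3 consonants (> 2) → ill-formed
/snla/ — violates constraint 1: syllable 1 onset /snl/ has 3 consonants (> 2) → ill-formed
/bsnug/ — violates constraint 1: syllable 1 onset /bsn/ has 3 consonants (> 2) → ill-formed
/ot/ — σ1 onset /∅/, coda /t/ ok → well-formed
/gus/ — violates constraint 4: syllable 1 coda contains /s/ → ill-formed
/njejj.fnlezz/ — violates constraint 1: syllable 2 onset /fnl/ has 3 consonants (> 2) → ill-formed

/ot/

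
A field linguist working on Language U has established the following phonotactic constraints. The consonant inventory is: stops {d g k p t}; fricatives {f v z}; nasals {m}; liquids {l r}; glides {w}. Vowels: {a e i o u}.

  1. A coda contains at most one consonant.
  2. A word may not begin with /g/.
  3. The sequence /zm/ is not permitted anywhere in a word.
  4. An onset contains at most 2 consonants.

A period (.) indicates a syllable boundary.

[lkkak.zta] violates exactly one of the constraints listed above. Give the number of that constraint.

[lkkak.zta]: syllable 1 onset /lkk/ has 3 consonants (> 2).
This is a violation of constraint 4: "An onset contains at most 2 consonants."
The remaining constraints (1, 2, 3) are satisfied.

4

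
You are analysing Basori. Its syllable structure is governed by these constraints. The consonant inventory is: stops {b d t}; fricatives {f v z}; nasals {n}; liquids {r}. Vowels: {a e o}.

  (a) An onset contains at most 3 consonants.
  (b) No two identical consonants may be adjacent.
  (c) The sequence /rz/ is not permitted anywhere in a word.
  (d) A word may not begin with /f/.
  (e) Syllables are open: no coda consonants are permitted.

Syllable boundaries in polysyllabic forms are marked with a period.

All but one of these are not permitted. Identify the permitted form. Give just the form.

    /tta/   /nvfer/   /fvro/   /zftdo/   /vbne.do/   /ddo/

/vbne.do/

/tta/ — violates constraint (b): adjacent identical consonants /tt/ → not permitted
/nvfer/ — violates constraint (e): syllable 1 coda /r/ has 1 consonant (> 0) → not permitted
/fvro/ — violates constraint (d): word begins with /f/ → not permitted
/zftdo/ — violates constraint (a): syllable 1 onset /zftd/ has 4 consonants (> 3) → not permitted
/vbne.do/ — σ1 onset /vbn/ (3C), coda /∅/ ok; σ2 onset /d/, coda /∅/ ok → permitted
/ddo/ — violates constraint (b): adjacent identical consonants /dd/ → not permitted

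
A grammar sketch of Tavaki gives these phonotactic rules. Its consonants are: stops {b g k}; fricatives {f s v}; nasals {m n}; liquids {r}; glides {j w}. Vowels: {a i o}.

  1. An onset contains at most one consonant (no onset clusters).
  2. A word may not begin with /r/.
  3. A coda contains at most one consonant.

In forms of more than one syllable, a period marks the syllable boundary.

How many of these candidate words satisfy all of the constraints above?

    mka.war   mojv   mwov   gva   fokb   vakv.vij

0

mka.war — violates constraint 1: syllable 1 onset /mk/ has 2 consonants (> 1) → illicit
mojv — violates constraint 3: syllable 1 coda /jv/ has 2 consonants (> 1) → illicit
mwov — violates constraint 1: syllable 1 onset /mw/ has 2 consonants (> 1) → illicit
gva — violates constraint 1: syllable 1 onset /gv/ has 2 consonants (> 1) → illicit
fokb — violates constraint 3: syllable 1 coda /kb/ has 2 consonants (> 1) → illicit
vakv.vij — violates constraint 3: syllable 1 coda /kv/ has 2 consonants (> 1) → illicit
No form is licit → 0.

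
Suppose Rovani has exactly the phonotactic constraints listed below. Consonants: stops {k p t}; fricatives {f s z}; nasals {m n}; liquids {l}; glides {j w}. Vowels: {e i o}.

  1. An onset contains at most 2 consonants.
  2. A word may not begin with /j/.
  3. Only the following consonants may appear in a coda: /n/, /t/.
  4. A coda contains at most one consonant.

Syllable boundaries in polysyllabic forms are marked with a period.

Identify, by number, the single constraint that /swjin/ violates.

1

/swjin/: syllable 1 onset /swj/ has 3 consonants (> 2).
This is a violation of constraint 1: "An onset contains at most 2 consonants."
The remaining constraints (2, 3, 4) are satisfied.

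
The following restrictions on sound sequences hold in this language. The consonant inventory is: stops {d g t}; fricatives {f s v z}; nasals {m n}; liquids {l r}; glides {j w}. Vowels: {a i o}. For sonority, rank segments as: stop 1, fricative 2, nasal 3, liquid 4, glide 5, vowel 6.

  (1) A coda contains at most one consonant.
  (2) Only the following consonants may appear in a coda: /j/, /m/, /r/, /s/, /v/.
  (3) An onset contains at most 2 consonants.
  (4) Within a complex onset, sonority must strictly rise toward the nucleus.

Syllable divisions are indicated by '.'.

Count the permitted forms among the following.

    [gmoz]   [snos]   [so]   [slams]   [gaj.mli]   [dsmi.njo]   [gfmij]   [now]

3

[gmoz] — violates constraint 2: syllable 1 coda contains /z/, which is not a licensed coda consonant → not permitted
[snos] — σ1 onset /sn/ (2→3 rises), coda /s/ ok → permitted
[so] — σ1 onset /s/, coda /∅/ ok → permitted
[slams] — violates constraint 1: syllable 1 coda /ms/ has 2 consonants (> 1) → not permitted
[gaj.mli] — σ1 onset /g/, coda /j/ ok; σ2 onset /ml/ (3→4 rises), coda /∅/ ok → permitted
[dsmi.njo] — violates constraint 3: syllable 1 onset /dsm/ has 3 consonants (> 2) → not permitted
[gfmij] — violates constraint 3: syllable 1 onset /gfm/ has 3 consonants (> 2) → not permitted
[now] — violates constraint 2: syllable 1 coda contains /w/, which is not a licensed coda consonant → not permitted
Permitted: [snos], [so], [gaj.mli] → 3.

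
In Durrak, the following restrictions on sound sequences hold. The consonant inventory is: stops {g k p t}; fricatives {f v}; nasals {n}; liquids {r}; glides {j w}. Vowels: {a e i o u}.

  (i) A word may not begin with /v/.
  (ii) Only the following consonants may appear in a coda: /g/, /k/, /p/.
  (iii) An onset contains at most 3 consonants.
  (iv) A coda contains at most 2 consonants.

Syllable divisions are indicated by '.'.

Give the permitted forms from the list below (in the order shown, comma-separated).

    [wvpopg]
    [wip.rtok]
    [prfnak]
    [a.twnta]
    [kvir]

[wvpopg] — σ1 onset /wvp/ (3C), coda /pg/ (2C) ok → permitted
[wip.rtok] — σ1 onset /w/, coda /p/ ok; σ2 onset /rt/ (2C), coda /k/ ok → permitted
[prfnak] — violates constraint (iii): syllable 1 onset /prfn/ has 4 consonants (> 3) → not permitted
[a.twnta] — violates constraint (iii): syllable 2 onset /twnt/ has 4 consonants (> 3) → not permitted
[kvir] — violates constraint (ii): syllable 1 coda contains /r/, which is not a licensed coda consonant → not permitted

[wvpopg], [wip.rtok]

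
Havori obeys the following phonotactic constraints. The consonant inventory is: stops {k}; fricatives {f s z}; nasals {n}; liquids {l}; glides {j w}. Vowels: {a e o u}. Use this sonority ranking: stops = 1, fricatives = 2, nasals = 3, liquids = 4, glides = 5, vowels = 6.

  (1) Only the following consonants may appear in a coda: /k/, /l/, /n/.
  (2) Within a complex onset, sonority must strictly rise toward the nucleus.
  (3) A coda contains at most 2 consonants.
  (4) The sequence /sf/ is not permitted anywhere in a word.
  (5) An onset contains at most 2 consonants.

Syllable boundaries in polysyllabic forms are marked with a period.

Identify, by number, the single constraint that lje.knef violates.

1

lje.knef: syllable 2 coda contains /f/, which is not a licensed coda consonant.
This is a violation of constraint 1: "Only the following consonants may appear in a coda: /k/, /l/, /n/."
The remaining constraints (2, 3, 4, 5) are satisfied.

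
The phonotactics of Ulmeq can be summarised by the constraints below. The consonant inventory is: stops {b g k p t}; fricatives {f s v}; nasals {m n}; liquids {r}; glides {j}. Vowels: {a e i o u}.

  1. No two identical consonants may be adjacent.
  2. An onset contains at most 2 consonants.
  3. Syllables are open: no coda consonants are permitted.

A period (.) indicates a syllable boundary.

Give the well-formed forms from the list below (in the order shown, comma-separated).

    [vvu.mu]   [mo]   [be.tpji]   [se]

[mo], [se]

[vvu.mu] — violates constraint 1: adjacent identical consonants /vv/ → ill-formed
[mo] — σ1 onset /m/, coda /∅/ ok → well-formed
[be.tpji] — violates constraint 2: syllable 2 onset /tpj/ has 3 consonants (> 2) → ill-formed
[se] — σ1 onset /s/, coda /∅/ ok → well-formed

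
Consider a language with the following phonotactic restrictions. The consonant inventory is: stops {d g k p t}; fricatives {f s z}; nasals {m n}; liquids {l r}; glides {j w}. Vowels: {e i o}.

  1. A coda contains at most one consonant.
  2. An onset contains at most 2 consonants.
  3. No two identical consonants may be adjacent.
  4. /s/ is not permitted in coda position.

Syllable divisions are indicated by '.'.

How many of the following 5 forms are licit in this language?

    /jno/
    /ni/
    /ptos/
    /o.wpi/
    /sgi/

/jno/ — σ1 onset /jn/ (2C), coda /∅/ ok → licit
/ni/ — σ1 onset /n/, coda /∅/ ok → licit
/ptos/ — violates constraint 4: syllable 1 coda contains /s/ → illicit
/o.wpi/ — σ1 onset /∅/, coda /∅/ ok; σ2 onset /wp/ (2C), coda /∅/ ok → licit
/sgi/ — σ1 onset /sg/ (2C), coda /∅/ ok → licit
Licit: /jno/, /ni/, /o.wpi/, /sgi/ → 4.

4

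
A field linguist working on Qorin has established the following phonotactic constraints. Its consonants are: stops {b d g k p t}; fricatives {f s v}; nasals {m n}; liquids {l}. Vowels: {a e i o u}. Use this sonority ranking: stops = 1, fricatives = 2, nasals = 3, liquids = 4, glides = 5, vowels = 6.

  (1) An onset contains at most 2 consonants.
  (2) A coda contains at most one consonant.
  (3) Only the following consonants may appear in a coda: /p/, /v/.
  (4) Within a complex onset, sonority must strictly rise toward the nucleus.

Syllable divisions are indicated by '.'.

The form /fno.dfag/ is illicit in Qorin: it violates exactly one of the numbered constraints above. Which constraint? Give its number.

3

/fno.dfag/: syllable 2 coda contains /g/, which is not a licensed coda consonant.
This is a violation of constraint 3: "Only the following consonants may appear in a coda: /p/, /v/."
The remaining constraints (1, 2, 4) are satisfied.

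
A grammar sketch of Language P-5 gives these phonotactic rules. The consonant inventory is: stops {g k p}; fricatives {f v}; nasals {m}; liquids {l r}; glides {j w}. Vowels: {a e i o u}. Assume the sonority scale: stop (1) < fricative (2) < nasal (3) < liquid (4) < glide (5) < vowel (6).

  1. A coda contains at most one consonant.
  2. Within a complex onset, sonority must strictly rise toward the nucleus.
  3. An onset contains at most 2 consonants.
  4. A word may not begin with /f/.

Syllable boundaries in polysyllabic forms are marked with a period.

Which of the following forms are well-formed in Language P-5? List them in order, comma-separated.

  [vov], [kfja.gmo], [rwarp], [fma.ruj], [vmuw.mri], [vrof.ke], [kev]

[vov], [vmuw.mri], [vrof.ke], [kev]

[vov] — σ1 onset /v/, coda /v/ ok → well-formed
[kfja.gmo] — violates constraint 3: syllable 1 onset /kfj/ has 3 consonants (> 2) → ill-formed
[rwarp] — violates constraint 1: syllable 1 coda /rp/ has 2 consonants (> 1) → ill-formed
[fma.ruj] — violates constraint 4: word begins with /f/ → ill-formed
[vmuw.mri] — σ1 onset /vm/ (2→3 rises), coda /w/ ok; σ2 onset /mr/ (3→4 rises), coda /∅/ ok → well-formed
[vrof.ke] — σ1 onset /vr/ (2→4 rises), coda /f/ ok; σ2 onset /k/, coda /∅/ ok → well-formed
[kev] — σ1 onset /k/, coda /v/ ok → well-formed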